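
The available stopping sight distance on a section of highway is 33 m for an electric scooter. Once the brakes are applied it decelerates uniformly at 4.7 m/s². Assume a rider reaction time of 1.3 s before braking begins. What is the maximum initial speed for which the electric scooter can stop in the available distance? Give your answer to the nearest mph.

Stopping distance: v·t_r + v²/(2a) = 33 with t_r = 1.3 s and a = 4.700 m/s².
So v² + 12.220 v − 310.20 = 0.
Positive root: v = −a·t_r + √((a·t_r)² + 2a·d) = −6.110 + √(37.332 + 310.20) = 12.5322 m/s.
12.5322 m/s ÷ 0.44704 = 28.034 mph.

Maximum speed ≈ 28 mph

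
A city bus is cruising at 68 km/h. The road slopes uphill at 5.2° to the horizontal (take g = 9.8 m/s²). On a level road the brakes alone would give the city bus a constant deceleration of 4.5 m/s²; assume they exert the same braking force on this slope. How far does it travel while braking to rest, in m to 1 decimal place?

Braking distance ≈ 33.1 m

68 km/h ÷ 3.6 = 18.8889 m/s.
Gravity along the uphill slope adds to the braking deceleration: a_eff = 4.500 + 9.8·sin 5.2° = 4.500 + 0.888 = 5.388 m/s².
Braking distance = v²/(2a) = 18.8889² / (2 × 5.388) = 356.791 / 10.776 = 33.110 m.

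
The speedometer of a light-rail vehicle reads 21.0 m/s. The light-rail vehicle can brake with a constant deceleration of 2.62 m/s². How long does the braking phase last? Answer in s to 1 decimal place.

Braking time ≈ 8.0 s

Braking time = v/a = 21.0000 / 2.620 = 8.015 s.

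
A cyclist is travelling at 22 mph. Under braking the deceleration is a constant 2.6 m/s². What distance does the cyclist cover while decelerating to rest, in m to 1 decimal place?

22 mph × 0.44704 = 9.8349 m/s.
Braking distance = v²/(2a) = 9.8349² / (2 × 2.600) = 96.725 / 5.200 = 18.601 m.

Braking distance ≈ 18.6 m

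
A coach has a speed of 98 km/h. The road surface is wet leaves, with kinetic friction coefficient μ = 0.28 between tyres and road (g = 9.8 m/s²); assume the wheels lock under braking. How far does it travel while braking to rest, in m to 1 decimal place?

98 km/h ÷ 3.6 = 27.2222 m/s.
a = μg = 0.28 × 9.8 = 2.744 m/s².
Braking distance = v²/(2a) = 27.2222² / (2 × 2.744) = 741.048 / 5.488 = 135.031 m.

Braking distance ≈ 135.0 m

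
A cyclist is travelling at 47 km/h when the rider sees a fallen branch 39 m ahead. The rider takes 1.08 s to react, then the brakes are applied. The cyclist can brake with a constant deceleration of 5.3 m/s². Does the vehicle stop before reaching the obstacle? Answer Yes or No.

47 km/h ÷ 3.6 = 13.0556 m/s.
Reaction distance = 13.0556 × 1.08 = 14.100 m.
Braking distance = v²/(2a) = 170.449 / 10.600 = 16.080 m.
Total stopping distance = 14.100 + 16.080 = 30.180 m, vs 39 m available — it stops with 39 − 30.180 = 8.820 m to spare.

Yes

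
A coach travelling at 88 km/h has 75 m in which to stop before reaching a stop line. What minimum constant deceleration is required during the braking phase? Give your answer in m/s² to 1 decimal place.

88 km/h ÷ 3.6 = 24.4444 m/s.
v² = 2a·d ⇒ a = v²/(2d) = 24.4444² / (2 × 75.000) = 597.529 / 150.000 = 3.9835 m/s².

Required deceleration ≈ 4.0 m/s²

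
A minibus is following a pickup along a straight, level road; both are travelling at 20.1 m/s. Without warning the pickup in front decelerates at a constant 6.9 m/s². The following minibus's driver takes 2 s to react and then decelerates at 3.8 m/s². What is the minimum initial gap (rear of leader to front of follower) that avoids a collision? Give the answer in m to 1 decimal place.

Leader travels v²/(2a_L) = 404.010 / 13.800 = 29.276 m before stopping.
Follower covers v·t_r = 20.1000 × 2 = 40.200 m while reacting, then v²/(2a_F) = 404.010 / 7.600 = 53.159 m while braking, for a total of 40.200 + 53.159 = 93.359 m.
Since a_F ≤ a_L and the follower starts braking later, the follower is never slower than the leader, so the closest approach is when both have stopped.
Minimum gap = 93.359 − 29.276 = 64.083 m.

Minimum gap ≈ 64.1 m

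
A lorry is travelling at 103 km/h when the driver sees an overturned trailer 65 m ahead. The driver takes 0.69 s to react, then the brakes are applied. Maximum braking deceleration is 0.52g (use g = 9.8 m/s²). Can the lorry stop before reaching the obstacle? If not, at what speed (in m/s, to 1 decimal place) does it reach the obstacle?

No — it strikes the obstacle at 18.9 m/s

103 km/h ÷ 3.6 = 28.6111 m/s.
a = 0.52 × 9.8 = 5.096 m/s².
Reaction distance = 28.6111 × 0.69 = 19.742 m.
Braking distance needed to stop: v²/(2a) = 818.595 / 10.192 = 80.317 m, so total needed = 19.742 + 80.317 = 100.059 m > 65 m — it cannot stop.
Distance remaining when braking begins: 65 − 19.742 = 45.258 m.
v² = v₀² − 2a·d = 818.595 − 2 × 5.096 × 45.258 = 357.325 m²/s².
v = √357.325 = 18.903 m/s.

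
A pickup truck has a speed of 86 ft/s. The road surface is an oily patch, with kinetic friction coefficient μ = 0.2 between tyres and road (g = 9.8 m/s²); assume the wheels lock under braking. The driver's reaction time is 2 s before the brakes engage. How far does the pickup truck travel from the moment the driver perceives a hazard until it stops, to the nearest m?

86 ft/s × 0.3048 = 26.2128 m/s.
a = μg = 0.2 × 9.8 = 1.960 m/s².
Reaction distance = v·t_r = 26.2128 × 2 = 52.426 m.
Braking distance = v²/(2a) = 26.2128² / (2 × 1.960) = 687.111 / 3.920 = 175.283 m.
Total = 52.426 + 175.283 = 227.709 m.

Total stopping distance ≈ 228 m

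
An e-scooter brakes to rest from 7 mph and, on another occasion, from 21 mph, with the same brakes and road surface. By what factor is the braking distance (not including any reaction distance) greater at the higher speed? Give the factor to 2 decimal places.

Braking distance d = v²/(2a), so with a fixed, d ∝ v².
Factor = (21/7)² = 3.0000² = 9.0000.

Factor ≈ 9.00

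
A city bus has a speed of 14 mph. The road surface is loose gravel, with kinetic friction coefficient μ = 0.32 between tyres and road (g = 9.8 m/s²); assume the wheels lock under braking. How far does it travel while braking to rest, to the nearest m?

14 mph × 0.44704 = 6.2586 m/s.
a = μg = 0.32 × 9.8 = 3.136 m/s².
Braking distance = v²/(2a) = 6.2586² / (2 × 3.136) = 39.170 / 6.272 = 6.245 m.

Braking distance ≈ 6 m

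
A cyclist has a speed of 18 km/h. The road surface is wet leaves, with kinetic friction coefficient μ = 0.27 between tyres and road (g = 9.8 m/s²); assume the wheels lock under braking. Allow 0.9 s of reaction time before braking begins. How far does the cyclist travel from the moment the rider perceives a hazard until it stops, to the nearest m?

18 km/h ÷ 3.6 = 5.0000 m/s.
a = μg = 0.27 × 9.8 = 2.646 m/s².
Reaction distance = v·t_r = 5.0000 × 0.9 = 4.500 m.
Braking distance = v²/(2a) = 5.0000² / (2 × 2.646) = 25.000 / 5.292 = 4.724 m.
Total = 4.500 + 4.724 = 9.224 m.

Total stopping distance ≈ 9 m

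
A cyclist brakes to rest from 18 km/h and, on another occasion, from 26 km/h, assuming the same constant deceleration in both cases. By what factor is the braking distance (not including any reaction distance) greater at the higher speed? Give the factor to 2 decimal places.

Braking distance d = v²/(2a), so with a fixed, d ∝ v².
Factor = (26/18)² = 1.4444² = 2.0863.

Factor ≈ 2.09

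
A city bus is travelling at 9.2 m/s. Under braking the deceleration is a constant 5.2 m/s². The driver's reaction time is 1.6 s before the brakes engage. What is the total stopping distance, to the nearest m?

Reaction distance = v·t_r = 9.2000 × 1.6 = 14.720 m.
Braking distance = v²/(2a) = 9.2000² / (2 × 5.200) = 84.640 / 10.400 = 8.138 m.
Total = 14.720 + 8.138 = 22.858 m.

Total stopping distance ≈ 23 m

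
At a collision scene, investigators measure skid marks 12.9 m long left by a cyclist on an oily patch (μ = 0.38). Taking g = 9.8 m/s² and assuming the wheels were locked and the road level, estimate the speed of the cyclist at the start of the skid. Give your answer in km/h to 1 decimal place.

Deceleration a = μg = 0.38 × 9.8 = 3.724 m/s².
v = √(2a·d) = √(2 × 3.724 × 12.9) = √96.079 = 9.8020 m/s.
= 9.8020 × 3.6 = 35.287 km/h.

Initial speed ≈ 35.3 km/h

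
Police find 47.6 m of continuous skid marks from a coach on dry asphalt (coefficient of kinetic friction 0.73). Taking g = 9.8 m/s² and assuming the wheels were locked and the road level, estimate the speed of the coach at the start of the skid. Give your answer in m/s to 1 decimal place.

Deceleration a = μg = 0.73 × 9.8 = 7.154 m/s².
v = √(2a·d) = √(2 × 7.154 × 47.6) = √681.061 = 26.0971 m/s.

Initial speed ≈ 26.1 m/s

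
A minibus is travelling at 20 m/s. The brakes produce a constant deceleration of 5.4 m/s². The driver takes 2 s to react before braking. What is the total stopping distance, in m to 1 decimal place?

Total stopping distance ≈ 77.0 m

Reaction distance = v·t_r = 20.0000 × 2 = 40.000 m.
Braking distance = v²/(2a) = 20.0000² / (2 × 5.400) = 400.000 / 10.800 = 37.037 m.
Total = 40.000 + 37.037 = 77.037 m.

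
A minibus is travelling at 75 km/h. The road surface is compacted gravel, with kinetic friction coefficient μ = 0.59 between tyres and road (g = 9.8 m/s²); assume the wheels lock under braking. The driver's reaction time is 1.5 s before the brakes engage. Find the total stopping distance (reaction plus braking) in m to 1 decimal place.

Total stopping distance ≈ 68.8 m

75 km/h ÷ 3.6 = 20.8333 m/s.
a = μg = 0.59 × 9.8 = 5.782 m/s².
Reaction distance = v·t_r = 20.8333 × 1.5 = 31.250 m.
Braking distance = v²/(2a) = 20.8333² / (2 × 5.782) = 434.026 / 11.564 = 37.533 m.
Total = 31.250 + 37.533 = 68.783 m.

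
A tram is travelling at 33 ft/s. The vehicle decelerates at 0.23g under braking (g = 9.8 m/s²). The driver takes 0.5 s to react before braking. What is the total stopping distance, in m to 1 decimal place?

Total stopping distance ≈ 27.5 m

33 ft/s × 0.3048 = 10.0584 m/s.
a = 0.23 × 9.8 = 2.254 m/s².
Reaction distance = v·t_r = 10.0584 × 0.5 = 5.029 m.
Braking distance = v²/(2a) = 10.0584² / (2 × 2.254) = 101.171 / 4.508 = 22.443 m.
Total = 5.029 + 22.443 = 27.472 m.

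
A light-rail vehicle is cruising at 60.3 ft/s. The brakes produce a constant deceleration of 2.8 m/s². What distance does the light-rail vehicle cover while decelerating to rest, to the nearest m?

Braking distance ≈ 60 m

60.3 ft/s × 0.3048 = 18.3794 m/s.
Braking distance = v²/(2a) = 18.3794² / (2 × 2.800) = 337.802 / 5.600 = 60.322 m.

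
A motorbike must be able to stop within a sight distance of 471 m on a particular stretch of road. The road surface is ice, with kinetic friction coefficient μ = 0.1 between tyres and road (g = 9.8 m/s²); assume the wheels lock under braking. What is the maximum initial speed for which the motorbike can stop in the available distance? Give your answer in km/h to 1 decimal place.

Maximum speed ≈ 109.4 km/h

a = μg = 0.1 × 9.8 = 0.980 m/s².
v²/(2a) = d ⇒ v = √(2 × 0.980 × 471) = √923.16 = 30.3835 m/s.
30.3835 m/s × 3.6 = 109.381 km/h.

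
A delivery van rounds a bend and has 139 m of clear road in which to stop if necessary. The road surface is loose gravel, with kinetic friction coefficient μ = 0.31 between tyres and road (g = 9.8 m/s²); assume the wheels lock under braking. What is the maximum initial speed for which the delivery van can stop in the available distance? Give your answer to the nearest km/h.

a = μg = 0.31 × 9.8 = 3.038 m/s².
v²/(2a) = d ⇒ v = √(2 × 3.038 × 139) = √844.56 = 29.0613 m/s.
29.0613 m/s × 3.6 = 104.621 km/h.

Maximum speed ≈ 105 km/h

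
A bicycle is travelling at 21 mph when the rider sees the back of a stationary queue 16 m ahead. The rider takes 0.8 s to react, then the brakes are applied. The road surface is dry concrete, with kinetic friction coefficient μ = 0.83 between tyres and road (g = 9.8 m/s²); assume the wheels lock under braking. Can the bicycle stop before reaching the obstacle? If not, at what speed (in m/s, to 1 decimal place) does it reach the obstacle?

Yes — it stops about 3.1 m short of the obstacle, so it never reaches it

21 mph × 0.44704 = 9.3878 m/s.
a = μg = 0.83 × 9.8 = 8.134 m/s².
Reaction distance = 9.3878 × 0.8 = 7.510 m.
Braking distance = v²/(2a) = 88.131 / 16.268 = 5.417 m.
Total stopping distance = 7.510 + 5.417 = 12.927 m, vs 16 m available — it stops with 16 − 12.927 = 3.073 m to spare.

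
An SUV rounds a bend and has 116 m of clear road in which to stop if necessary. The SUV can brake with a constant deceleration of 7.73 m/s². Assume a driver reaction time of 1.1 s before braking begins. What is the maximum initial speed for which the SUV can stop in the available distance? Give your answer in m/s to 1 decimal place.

Maximum speed ≈ 34.7 m/s

Stopping distance: v·t_r + v²/(2a) = 116 with t_r = 1.1 s and a = 7.730 m/s².
So v² + 17.006 v − 1793.36 = 0.
Positive root: v = −a·t_r + √((a·t_r)² + 2a·d) = −8.503 + √(72.301 + 1793.36) = 34.6903 m/s.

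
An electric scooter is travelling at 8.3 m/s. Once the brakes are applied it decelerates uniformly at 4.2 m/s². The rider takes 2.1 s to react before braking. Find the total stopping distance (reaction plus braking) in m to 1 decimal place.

Total stopping distance ≈ 25.6 m

Reaction distance = v·t_r = 8.3000 × 2.1 = 17.430 m.
Braking distance = v²/(2a) = 8.3000² / (2 × 4.200) = 68.890 / 8.400 = 8.201 m.
Total = 17.430 + 8.201 = 25.631 m.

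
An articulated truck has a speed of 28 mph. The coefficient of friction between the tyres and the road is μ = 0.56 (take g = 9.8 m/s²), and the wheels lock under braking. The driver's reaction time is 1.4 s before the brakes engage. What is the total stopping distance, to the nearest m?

Total stopping distance ≈ 32 m

28 mph × 0.44704 = 12.5171 m/s.
a = μg = 0.56 × 9.8 = 5.488 m/s².
Reaction distance = v·t_r = 12.5171 × 1.4 = 17.524 m.
Braking distance = v²/(2a) = 12.5171² / (2 × 5.488) = 156.678 / 10.976 = 14.275 m.
Total = 17.524 + 14.275 = 31.799 m.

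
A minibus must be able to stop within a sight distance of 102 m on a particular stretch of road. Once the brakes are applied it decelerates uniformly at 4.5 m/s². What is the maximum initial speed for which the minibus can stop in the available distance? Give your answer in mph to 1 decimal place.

Maximum speed ≈ 67.8 mph

v²/(2a) = d ⇒ v = √(2 × 4.500 × 102) = √918.00 = 30.2985 m/s.
30.2985 m/s ÷ 0.44704 = 67.776 mph.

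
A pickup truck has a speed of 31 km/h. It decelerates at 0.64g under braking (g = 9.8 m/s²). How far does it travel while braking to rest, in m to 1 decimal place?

Braking distance ≈ 5.9 m

31 km/h ÷ 3.6 = 8.6111 m/s.
a = 0.64 × 9.8 = 6.272 m/s².
Braking distance = v²/(2a) = 8.6111² / (2 × 6.272) = 74.151 / 12.544 = 5.911 m.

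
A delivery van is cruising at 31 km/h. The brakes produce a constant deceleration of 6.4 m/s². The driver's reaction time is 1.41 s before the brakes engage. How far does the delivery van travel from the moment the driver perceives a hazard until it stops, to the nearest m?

Total stopping distance ≈ 18 m

31 km/h ÷ 3.6 = 8.6111 m/s.
Reaction distance = v·t_r = 8.6111 × 1.41 = 12.142 m.
Braking distance = v²/(2a) = 8.6111² / (2 × 6.400) = 74.151 / 12.800 = 5.793 m.
Total = 12.142 + 5.793 = 17.935 m.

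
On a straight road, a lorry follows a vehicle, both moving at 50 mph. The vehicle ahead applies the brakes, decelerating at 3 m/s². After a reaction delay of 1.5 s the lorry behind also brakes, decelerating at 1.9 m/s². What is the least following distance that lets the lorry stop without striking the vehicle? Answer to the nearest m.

50 mph × 0.44704 = 22.3520 m/s.
Leader travels v²/(2a_L) = 499.612 / 6.000 = 83.269 m before stopping.
Follower covers v·t_r = 22.3520 × 1.5 = 33.528 m while reacting, then v²/(2a_F) = 499.612 / 3.800 = 131.477 m while braking, for a total of 33.528 + 131.477 = 165.005 m.
Since a_F ≤ a_L and the follower starts braking later, the follower is never slower than the leader, so the closest approach is when both have stopped.
Minimum gap = 165.005 − 83.269 = 81.736 m.

Minimum gap ≈ 82 m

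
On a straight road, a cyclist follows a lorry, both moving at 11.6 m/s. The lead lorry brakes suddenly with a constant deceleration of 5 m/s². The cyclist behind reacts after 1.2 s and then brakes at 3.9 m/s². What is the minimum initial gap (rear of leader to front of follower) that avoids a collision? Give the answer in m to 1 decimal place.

Minimum gap ≈ 17.7 m

Leader travels v²/(2a_L) = 134.560 / 10.000 = 13.456 m before stopping.
Follower covers v·t_r = 11.6000 × 1.2 = 13.920 m while reacting, then v²/(2a_F) = 134.560 / 7.800 = 17.251 m while braking, for a total of 13.920 + 17.251 = 31.171 m.
Since a_F ≤ a_L and the follower starts braking later, the follower is never slower than the leader, so the closest approach is when both have stopped.
Minimum gap = 31.171 − 13.456 = 17.715 m.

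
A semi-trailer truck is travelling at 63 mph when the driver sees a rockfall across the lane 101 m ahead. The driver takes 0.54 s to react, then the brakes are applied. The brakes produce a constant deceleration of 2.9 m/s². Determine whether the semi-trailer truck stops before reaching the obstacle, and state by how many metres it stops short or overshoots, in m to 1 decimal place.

No — it overshoots by 51.0 m

63 mph × 0.44704 = 28.1635 m/s.
Reaction distance = 28.1635 × 0.54 = 15.208 m.
Braking distance = v²/(2a) = 793.183 / 5.800 = 136.756 m.
Total stopping distance = 15.208 + 136.756 = 151.964 m, vs 101 m available — it cannot stop in time and overshoots by 151.964 − 101 = 50.964 m.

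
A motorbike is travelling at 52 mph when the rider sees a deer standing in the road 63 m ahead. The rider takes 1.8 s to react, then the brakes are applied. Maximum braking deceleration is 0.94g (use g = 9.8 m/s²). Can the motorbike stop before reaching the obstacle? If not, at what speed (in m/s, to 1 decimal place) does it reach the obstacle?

52 mph × 0.44704 = 23.2461 m/s.
a = 0.94 × 9.8 = 9.212 m/s².
Reaction distance = 23.2461 × 1.8 = 41.843 m.
Braking distance needed to stop: v²/(2a) = 540.381 / 18.424 = 29.330 m, so total needed = 41.843 + 29.330 = 71.173 m > 63 m — it cannot stop.
Distance remaining when braking begins: 63 − 41.843 = 21.157 m.
v² = v₀² − 2a·d = 540.381 − 2 × 9.212 × 21.157 = 150.584 m²/s².
v = √150.584 = 12.271 m/s.

No — it strikes the obstacle at 12.3 m/s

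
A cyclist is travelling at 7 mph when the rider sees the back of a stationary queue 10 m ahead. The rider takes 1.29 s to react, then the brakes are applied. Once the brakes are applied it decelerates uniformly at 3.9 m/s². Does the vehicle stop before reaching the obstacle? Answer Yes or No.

Yes

7 mph × 0.44704 = 3.1293 m/s.
Reaction distance = 3.1293 × 1.29 = 4.037 m.
Braking distance = v²/(2a) = 9.793 / 7.800 = 1.256 m.
Total stopping distance = 4.037 + 1.256 = 5.293 m, vs 10 m available — it stops with 10 − 5.293 = 4.707 m to spare.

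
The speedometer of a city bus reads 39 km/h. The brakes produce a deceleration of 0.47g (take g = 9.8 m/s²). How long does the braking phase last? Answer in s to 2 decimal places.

39 km/h ÷ 3.6 = 10.8333 m/s.
a = 0.47 × 9.8 = 4.606 m/s².
Braking time = v/a = 10.8333 / 4.606 = 2.352 s.

Braking time ≈ 2.35 s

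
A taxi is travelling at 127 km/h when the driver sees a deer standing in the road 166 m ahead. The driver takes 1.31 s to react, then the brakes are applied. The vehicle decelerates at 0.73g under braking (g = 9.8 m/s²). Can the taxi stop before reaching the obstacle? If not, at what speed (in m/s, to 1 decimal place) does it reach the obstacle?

127 km/h ÷ 3.6 = 35.2778 m/s.
a = 0.73 × 9.8 = 7.154 m/s².
Reaction distance = 35.2778 × 1.31 = 46.214 m.
Braking distance = v²/(2a) = 1244.523 / 14.308 = 86.981 m.
Total stopping distance = 46.214 + 86.981 = 133.195 m, vs 166 m available — it stops with 166 − 133.195 = 32.805 m to spare.

Yes — it stops about 32.8 m short of the obstacle, so it never reaches it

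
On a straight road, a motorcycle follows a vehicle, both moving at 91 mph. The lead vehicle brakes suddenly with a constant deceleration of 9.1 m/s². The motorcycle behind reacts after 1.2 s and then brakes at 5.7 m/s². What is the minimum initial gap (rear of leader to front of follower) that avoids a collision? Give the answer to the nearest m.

91 mph × 0.44704 = 40.6806 m/s.
Leader travels v²/(2a_L) = 1654.911 / 18.200 = 90.929 m before stopping.
Follower covers v·t_r = 40.6806 × 1.2 = 48.817 m while reacting, then v²/(2a_F) = 1654.911 / 11.400 = 145.168 m while braking, for a total of 48.817 + 145.168 = 193.985 m.
Since a_F ≤ a_L and the follower starts braking later, the follower is never slower than the leader, so the closest approach is when both have stopped.
Minimum gap = 193.985 − 90.929 = 103.056 m.

Minimum gap ≈ 103 m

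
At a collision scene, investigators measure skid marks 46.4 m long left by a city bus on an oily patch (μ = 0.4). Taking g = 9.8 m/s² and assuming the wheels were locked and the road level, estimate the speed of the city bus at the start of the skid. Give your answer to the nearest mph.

Deceleration a = μg = 0.4 × 9.8 = 3.920 m/s².
v = √(2a·d) = √(2 × 3.920 × 46.4) = √363.776 = 19.0729 m/s.
= 19.0729 ÷ 0.44704 = 42.665 mph.

Initial speed ≈ 43 mph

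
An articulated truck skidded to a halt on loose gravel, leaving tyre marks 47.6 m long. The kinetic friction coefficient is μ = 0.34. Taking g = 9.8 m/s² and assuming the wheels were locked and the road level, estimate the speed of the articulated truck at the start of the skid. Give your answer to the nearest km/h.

Initial speed ≈ 64 km/h

Deceleration a = μg = 0.34 × 9.8 = 3.332 m/s².
v = √(2a·d) = √(2 × 3.332 × 47.6) = √317.206 = 17.8103 m/s.
= 17.8103 × 3.6 = 64.117 km/h.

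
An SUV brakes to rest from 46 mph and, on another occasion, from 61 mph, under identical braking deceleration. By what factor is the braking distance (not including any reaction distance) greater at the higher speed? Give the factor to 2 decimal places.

Braking distance d = v²/(2a), so with a fixed, d ∝ v².
Factor = (61/46)² = 1.3261² = 1.7585.

Factor ≈ 1.76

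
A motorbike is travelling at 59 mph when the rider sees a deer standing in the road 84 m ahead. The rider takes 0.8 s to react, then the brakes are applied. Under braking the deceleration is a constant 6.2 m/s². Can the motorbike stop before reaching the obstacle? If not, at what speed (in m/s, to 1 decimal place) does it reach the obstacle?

59 mph × 0.44704 = 26.3754 m/s.
Reaction distance = 26.3754 × 0.8 = 21.100 m.
Braking distance = v²/(2a) = 695.662 / 12.400 = 56.102 m.
Total stopping distance = 21.100 + 56.102 = 77.202 m, vs 84 m available — it stops with 84 − 77.202 = 6.798 m to spare.

Yes — it stops about 6.8 m short of the obstacle, so it never reaches it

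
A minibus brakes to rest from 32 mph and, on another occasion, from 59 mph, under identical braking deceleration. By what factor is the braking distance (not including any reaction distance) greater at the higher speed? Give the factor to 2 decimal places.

Braking distance d = v²/(2a), so with a fixed, d ∝ v².
Factor = (59/32)² = 1.8438² = 3.3996.

Factor ≈ 3.40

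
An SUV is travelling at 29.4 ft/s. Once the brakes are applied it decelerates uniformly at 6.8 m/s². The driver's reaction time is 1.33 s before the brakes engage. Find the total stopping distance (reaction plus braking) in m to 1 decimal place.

29.4 ft/s × 0.3048 = 8.9611 m/s.
Reaction distance = v·t_r = 8.9611 × 1.33 = 11.918 m.
Braking distance = v²/(2a) = 8.9611² / (2 × 6.800) = 80.301 / 13.600 = 5.904 m.
Total = 11.918 + 5.904 = 17.822 m.

Total stopping distance ≈ 17.8 m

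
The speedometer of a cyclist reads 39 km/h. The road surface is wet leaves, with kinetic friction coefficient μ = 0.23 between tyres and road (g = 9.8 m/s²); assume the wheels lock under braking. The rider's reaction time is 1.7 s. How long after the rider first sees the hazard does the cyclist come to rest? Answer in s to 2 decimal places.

Total time ≈ 6.51 s

39 km/h ÷ 3.6 = 10.8333 m/s.
a = μg = 0.23 × 9.8 = 2.254 m/s².
Braking time = v/a = 10.8333 / 2.254 = 4.806 s.
Total = 1.7 + 4.806 = 6.506 s.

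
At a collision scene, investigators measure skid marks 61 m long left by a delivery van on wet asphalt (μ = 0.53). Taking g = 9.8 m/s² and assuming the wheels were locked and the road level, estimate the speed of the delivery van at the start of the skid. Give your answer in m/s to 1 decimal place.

Deceleration a = μg = 0.53 × 9.8 = 5.194 m/s².
v = √(2a·d) = √(2 × 5.194 × 61) = √633.668 = 25.1728 m/s.

Initial speed ≈ 25.2 m/s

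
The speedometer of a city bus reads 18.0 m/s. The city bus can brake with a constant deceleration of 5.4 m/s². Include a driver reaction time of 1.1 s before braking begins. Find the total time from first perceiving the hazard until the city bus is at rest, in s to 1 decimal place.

Braking time = v/a = 18.0000 / 5.400 = 3.333 s.
Total = 1.1 + 3.333 = 4.433 s.

Total time ≈ 4.4 s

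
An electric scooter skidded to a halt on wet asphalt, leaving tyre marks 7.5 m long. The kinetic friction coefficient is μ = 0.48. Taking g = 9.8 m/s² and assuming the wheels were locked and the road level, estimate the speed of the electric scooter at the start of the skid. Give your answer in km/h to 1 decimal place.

Initial speed ≈ 30.2 km/h

Deceleration a = μg = 0.48 × 9.8 = 4.704 m/s².
v = √(2a·d) = √(2 × 4.704 × 7.5) = √70.560 = 8.4000 m/s.
= 8.4000 × 3.6 = 30.240 km/h.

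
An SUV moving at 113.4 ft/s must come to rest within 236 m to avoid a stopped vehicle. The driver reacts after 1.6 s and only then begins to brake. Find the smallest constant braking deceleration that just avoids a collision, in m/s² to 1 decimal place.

113.4 ft/s × 0.3048 = 34.5643 m/s.
Distance covered during reaction = 34.5643 × 1.6 = 55.303 m.
Distance available for braking: 236 − 55.303 = 180.697 m.
v² = 2a·d ⇒ a = v²/(2d) = 34.5643² / (2 × 180.697) = 1194.691 / 361.394 = 3.3058 m/s².

Required deceleration ≈ 3.3 m/s²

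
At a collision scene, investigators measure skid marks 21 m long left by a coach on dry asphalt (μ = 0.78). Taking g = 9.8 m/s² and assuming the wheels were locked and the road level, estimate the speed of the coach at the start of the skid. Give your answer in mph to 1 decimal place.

Initial speed ≈ 40.1 mph

Deceleration a = μg = 0.78 × 9.8 = 7.644 m/s².
v = √(2a·d) = √(2 × 7.644 × 21) = √321.048 = 17.9178 m/s.
= 17.9178 ÷ 0.44704 = 40.081 mph.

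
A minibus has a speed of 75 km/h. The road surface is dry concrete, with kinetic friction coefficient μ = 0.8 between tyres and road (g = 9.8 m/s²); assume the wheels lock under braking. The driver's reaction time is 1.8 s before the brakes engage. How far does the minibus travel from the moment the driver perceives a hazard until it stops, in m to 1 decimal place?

Total stopping distance ≈ 65.2 m

75 km/h ÷ 3.6 = 20.8333 m/s.
a = μg = 0.8 × 9.8 = 7.840 m/s².
Reaction distance = v·t_r = 20.8333 × 1.8 = 37.500 m.
Braking distance = v²/(2a) = 20.8333² / (2 × 7.840) = 434.026 / 15.680 = 27.680 m.
Total = 37.500 + 27.680 = 65.180 m.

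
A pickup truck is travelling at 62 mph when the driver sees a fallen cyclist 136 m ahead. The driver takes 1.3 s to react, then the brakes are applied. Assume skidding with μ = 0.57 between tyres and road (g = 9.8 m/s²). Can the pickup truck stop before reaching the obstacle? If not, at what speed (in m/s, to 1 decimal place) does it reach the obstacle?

Yes — it stops about 31.2 m short of the obstacle, so it never reaches it

62 mph × 0.44704 = 27.7165 m/s.
a = μg = 0.57 × 9.8 = 5.586 m/s².
Reaction distance = 27.7165 × 1.3 = 36.031 m.
Braking distance = v²/(2a) = 768.204 / 11.172 = 68.762 m.
Total stopping distance = 36.031 + 68.762 = 104.793 m, vs 136 m available — it stops with 136 − 104.793 = 31.207 m to spare.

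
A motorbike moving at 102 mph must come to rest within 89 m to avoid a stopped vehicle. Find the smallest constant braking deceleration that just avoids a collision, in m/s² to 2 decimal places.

Required deceleration ≈ 11.68 m/s²

102 mph × 0.44704 = 45.5981 m/s.
v² = 2a·d ⇒ a = v²/(2d) = 45.5981² / (2 × 89.000) = 2079.187 / 178.000 = 11.6808 m/s².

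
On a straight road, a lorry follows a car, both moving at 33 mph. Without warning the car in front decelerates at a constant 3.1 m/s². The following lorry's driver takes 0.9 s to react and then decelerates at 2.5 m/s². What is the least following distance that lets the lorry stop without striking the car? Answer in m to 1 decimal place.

Minimum gap ≈ 21.7 m

33 mph × 0.44704 = 14.7523 m/s.
Leader travels v²/(2a_L) = 217.630 / 6.200 = 35.102 m before stopping.
Follower covers v·t_r = 14.7523 × 0.9 = 13.277 m while reacting, then v²/(2a_F) = 217.630 / 5.000 = 43.526 m while braking, for a total of 13.277 + 43.526 = 56.803 m.
Since a_F ≤ a_L and the follower starts braking later, the follower is never slower than the leader, so the closest approach is when both have stopped.
Minimum gap = 56.803 − 35.102 = 21.701 m.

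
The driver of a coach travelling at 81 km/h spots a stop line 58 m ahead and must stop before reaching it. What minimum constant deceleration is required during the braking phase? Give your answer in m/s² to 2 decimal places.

Required deceleration ≈ 4.36 m/s²

81 km/h ÷ 3.6 = 22.5000 m/s.
v² = 2a·d ⇒ a = v²/(2d) = 22.5000² / (2 × 58.000) = 506.250 / 116.000 = 4.3642 m/s².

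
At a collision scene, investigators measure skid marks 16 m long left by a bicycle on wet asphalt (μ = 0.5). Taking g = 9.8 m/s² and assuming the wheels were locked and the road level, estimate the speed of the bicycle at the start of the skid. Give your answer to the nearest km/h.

Initial speed ≈ 45 km/h

Deceleration a = μg = 0.5 × 9.8 = 4.900 m/s².
v = √(2a·d) = √(2 × 4.900 × 16) = √156.800 = 12.5220 m/s.
= 12.5220 × 3.6 = 45.079 km/h.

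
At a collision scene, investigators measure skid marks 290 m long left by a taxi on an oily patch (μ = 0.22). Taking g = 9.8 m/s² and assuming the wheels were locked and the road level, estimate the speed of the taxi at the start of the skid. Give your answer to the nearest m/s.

Initial speed ≈ 35 m/s

Deceleration a = μg = 0.22 × 9.8 = 2.156 m/s².
v = √(2a·d) = √(2 × 2.156 × 290) = √1250.480 = 35.3621 m/s.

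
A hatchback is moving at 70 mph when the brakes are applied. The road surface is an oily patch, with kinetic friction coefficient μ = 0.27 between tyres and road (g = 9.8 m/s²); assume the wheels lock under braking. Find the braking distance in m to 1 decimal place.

Braking distance ≈ 185.0 m

70 mph × 0.44704 = 31.2928 m/s.
a = μg = 0.27 × 9.8 = 2.646 m/s².
Braking distance = v²/(2a) = 31.2928² / (2 × 2.646) = 979.239 / 5.292 = 185.041 m.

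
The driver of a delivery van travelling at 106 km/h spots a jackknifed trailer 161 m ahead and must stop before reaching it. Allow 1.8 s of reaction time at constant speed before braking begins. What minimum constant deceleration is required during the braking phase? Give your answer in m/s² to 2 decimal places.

106 km/h ÷ 3.6 = 29.4444 m/s.
Distance covered during reaction = 29.4444 × 1.8 = 53.000 m.
Distance available for braking: 161 − 53.000 = 108.000 m.
v² = 2a·d ⇒ a = v²/(2d) = 29.4444² / (2 × 108.000) = 866.973 / 216.000 = 4.0138 m/s².

Required deceleration ≈ 4.01 m/s²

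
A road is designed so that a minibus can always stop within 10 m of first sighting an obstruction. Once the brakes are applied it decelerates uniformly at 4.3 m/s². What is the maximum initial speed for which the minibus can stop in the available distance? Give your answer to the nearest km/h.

Maximum speed ≈ 33 km/h

v²/(2a) = d ⇒ v = √(2 × 4.300 × 10) = √86.00 = 9.2736 m/s.
9.2736 m/s × 3.6 = 33.385 km/h.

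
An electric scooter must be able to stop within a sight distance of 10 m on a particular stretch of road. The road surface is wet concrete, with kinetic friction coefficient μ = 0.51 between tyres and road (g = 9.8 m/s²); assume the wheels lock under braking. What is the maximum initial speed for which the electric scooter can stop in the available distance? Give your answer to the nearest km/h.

Maximum speed ≈ 36 km/h

a = μg = 0.51 × 9.8 = 4.998 m/s².
v²/(2a) = d ⇒ v = √(2 × 4.998 × 10) = √99.96 = 9.9980 m/s.
9.9980 m/s × 3.6 = 35.993 km/h.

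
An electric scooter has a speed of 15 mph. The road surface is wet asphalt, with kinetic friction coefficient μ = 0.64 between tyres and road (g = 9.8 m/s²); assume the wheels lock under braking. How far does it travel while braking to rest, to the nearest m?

15 mph × 0.44704 = 6.7056 m/s.
a = μg = 0.64 × 9.8 = 6.272 m/s².
Braking distance = v²/(2a) = 6.7056² / (2 × 6.272) = 44.965 / 12.544 = 3.585 m.

Braking distance ≈ 4 m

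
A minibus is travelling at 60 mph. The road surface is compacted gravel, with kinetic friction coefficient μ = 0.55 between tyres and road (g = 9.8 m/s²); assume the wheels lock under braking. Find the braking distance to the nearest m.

Braking distance ≈ 67 m

60 mph × 0.44704 = 26.8224 m/s.
a = μg = 0.55 × 9.8 = 5.390 m/s².
Braking distance = v²/(2a) = 26.8224² / (2 × 5.390) = 719.441 / 10.780 = 66.738 m.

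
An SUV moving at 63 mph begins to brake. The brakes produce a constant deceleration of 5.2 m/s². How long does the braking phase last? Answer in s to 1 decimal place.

63 mph × 0.44704 = 28.1635 m/s.
Braking time = v/a = 28.1635 / 5.200 = 5.416 s.

Braking time ≈ 5.4 s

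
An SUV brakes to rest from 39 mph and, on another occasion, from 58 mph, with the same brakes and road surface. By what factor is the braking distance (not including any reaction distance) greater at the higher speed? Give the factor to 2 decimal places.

Braking distance d = v²/(2a), so with a fixed, d ∝ v².
Factor = (58/39)² = 1.4872² = 2.2118.

Factor ≈ 2.21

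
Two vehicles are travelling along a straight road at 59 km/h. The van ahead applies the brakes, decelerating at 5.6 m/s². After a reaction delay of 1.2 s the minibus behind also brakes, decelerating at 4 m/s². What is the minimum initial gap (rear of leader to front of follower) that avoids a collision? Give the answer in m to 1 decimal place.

Minimum gap ≈ 29.3 m

59 km/h ÷ 3.6 = 16.3889 m/s.
Leader travels v²/(2a_L) = 268.596 / 11.200 = 23.982 m before stopping.
Follower covers v·t_r = 16.3889 × 1.2 = 19.667 m while reacting, then v²/(2a_F) = 268.596 / 8.000 = 33.575 m while braking, for a total of 19.667 + 33.575 = 53.242 m.
Since a_F ≤ a_L and the follower starts braking later, the follower is never slower than the leader, so the closest approach is when both have stopped.
Minimum gap = 53.242 − 23.982 = 29.260 m.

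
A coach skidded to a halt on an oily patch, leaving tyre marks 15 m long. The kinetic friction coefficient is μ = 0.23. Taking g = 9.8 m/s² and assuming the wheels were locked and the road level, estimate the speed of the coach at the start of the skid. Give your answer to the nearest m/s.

Deceleration a = μg = 0.23 × 9.8 = 2.254 m/s².
v = √(2a·d) = √(2 × 2.254 × 15) = √67.620 = 8.2231 m/s.

Initial speed ≈ 8 m/s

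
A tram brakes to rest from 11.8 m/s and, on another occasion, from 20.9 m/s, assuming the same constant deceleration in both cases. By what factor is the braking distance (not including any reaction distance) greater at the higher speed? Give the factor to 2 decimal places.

Braking distance d = v²/(2a), so with a fixed, d ∝ v².
Factor = (20.9/11.8)² = 1.7712² = 3.1371.

Factor ≈ 3.14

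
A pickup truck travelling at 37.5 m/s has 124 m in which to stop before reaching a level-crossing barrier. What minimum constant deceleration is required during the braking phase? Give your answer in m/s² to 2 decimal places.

Required deceleration ≈ 5.67 m/s²

v² = 2a·d ⇒ a = v²/(2d) = 37.5000² / (2 × 124.000) = 1406.250 / 248.000 = 5.6704 m/s².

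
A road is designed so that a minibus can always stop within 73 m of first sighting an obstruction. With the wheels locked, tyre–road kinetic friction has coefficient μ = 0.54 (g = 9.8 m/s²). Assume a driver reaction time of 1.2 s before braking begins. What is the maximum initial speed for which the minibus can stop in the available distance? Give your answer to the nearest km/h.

Maximum speed ≈ 80 km/h

a = μg = 0.54 × 9.8 = 5.292 m/s².
Stopping distance: v·t_r + v²/(2a) = 73 with t_r = 1.2 s and a = 5.292 m/s².
So v² + 12.701 v − 772.63 = 0.
Positive root: v = −a·t_r + √((a·t_r)² + 2a·d) = −6.350 + √(40.322 + 772.63) = 22.1623 m/s.
22.1623 m/s × 3.6 = 79.784 km/h.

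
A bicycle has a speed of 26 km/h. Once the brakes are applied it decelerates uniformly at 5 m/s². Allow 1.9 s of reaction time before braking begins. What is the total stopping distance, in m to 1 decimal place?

26 km/h ÷ 3.6 = 7.2222 m/s.
Reaction distance = v·t_r = 7.2222 × 1.9 = 13.722 m.
Braking distance = v²/(2a) = 7.2222² / (2 × 5.000) = 52.160 / 10.000 = 5.216 m.
Total = 13.722 + 5.216 = 18.938 m.

Total stopping distance ≈ 18.9 m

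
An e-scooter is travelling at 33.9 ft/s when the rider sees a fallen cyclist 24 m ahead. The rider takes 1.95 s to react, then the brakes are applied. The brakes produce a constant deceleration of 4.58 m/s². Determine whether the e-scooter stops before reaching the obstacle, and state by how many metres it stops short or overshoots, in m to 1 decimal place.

33.9 ft/s × 0.3048 = 10.3327 m/s.
Reaction distance = 10.3327 × 1.95 = 20.149 m.
Braking distance = v²/(2a) = 106.765 / 9.160 = 11.656 m.
Total stopping distance = 20.149 + 11.656 = 31.805 m, vs 24 m available — it cannot stop in time and overshoots by 31.805 − 24 = 7.805 m.

No — it overshoots by 7.8 m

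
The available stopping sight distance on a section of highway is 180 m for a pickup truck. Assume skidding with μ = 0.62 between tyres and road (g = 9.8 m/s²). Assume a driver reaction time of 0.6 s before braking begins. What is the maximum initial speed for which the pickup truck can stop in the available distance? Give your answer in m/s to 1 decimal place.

a = μg = 0.62 × 9.8 = 6.076 m/s².
Stopping distance: v·t_r + v²/(2a) = 180 with t_r = 0.6 s and a = 6.076 m/s².
So v² + 7.291 v − 2187.36 = 0.
Positive root: v = −a·t_r + √((a·t_r)² + 2a·d) = −3.646 + √(13.293 + 2187.36) = 43.2651 m/s.

Maximum speed ≈ 43.3 m/s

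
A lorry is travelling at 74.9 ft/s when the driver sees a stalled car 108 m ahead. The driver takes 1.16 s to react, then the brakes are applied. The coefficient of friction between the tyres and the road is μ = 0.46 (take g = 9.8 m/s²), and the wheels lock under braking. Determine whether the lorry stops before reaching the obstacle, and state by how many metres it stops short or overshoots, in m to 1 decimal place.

Yes — it stops 23.7 m short of the obstacle

74.9 ft/s × 0.3048 = 22.8295 m/s.
a = μg = 0.46 × 9.8 = 4.508 m/s².
Reaction distance = 22.8295 × 1.16 = 26.482 m.
Braking distance = v²/(2a) = 521.186 / 9.016 = 57.807 m.
Total stopping distance = 26.482 + 57.807 = 84.289 m, vs 108 m available — it stops with 108 − 84.289 = 23.711 m to spare.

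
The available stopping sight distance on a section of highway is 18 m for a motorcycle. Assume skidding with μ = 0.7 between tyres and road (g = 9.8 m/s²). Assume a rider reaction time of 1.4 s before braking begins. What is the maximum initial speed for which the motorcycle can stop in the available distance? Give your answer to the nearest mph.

Maximum speed ≈ 20 mph

a = μg = 0.7 × 9.8 = 6.860 m/s².
Stopping distance: v·t_r + v²/(2a) = 18 with t_r = 1.4 s and a = 6.860 m/s².
So v² + 19.208 v − 246.96 = 0.
Positive root: v = −a·t_r + √((a·t_r)² + 2a·d) = −9.604 + √(92.237 + 246.96) = 8.8133 m/s.
8.8133 m/s ÷ 0.44704 = 19.715 mph.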